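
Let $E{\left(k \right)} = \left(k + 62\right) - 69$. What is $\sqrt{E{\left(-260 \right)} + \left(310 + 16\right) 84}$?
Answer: $3 \sqrt{3013} \approx 164.67$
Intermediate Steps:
$E{\left(k \right)} = -7 + k$ ($E{\left(k \right)} = \left(62 + k\right) - 69 = -7 + k$)
$\sqrt{E{\left(-260 \right)} + \left(310 + 16\right) 84} = \sqrt{\left(-7 - 260\right) + \left(310 + 16\right) 84} = \sqrt{-267 + 326 \cdot 84} = \sqrt{-267 + 27384} = \sqrt{27117} = 3 \sqrt{3013}$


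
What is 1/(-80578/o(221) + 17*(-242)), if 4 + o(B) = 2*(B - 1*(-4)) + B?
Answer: -667/2824616 ≈ -0.00023614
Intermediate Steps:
o(B) = 4 + 3*B (o(B) = -4 + (2*(B - 1*(-4)) + B) = -4 + (2*(B + 4) + B) = -4 + (2*(4 + B) + B) = -4 + ((8 + 2*B) + B) = -4 + (8 + 3*B) = 4 + 3*B)
1/(-80578/o(221) + 17*(-242)) = 1/(-80578/(4 + 3*221) + 17*(-242)) = 1/(-80578/(4 + 663) - 4114) = 1/(-80578/667 - 4114) = 1/(-2824616/667) = -667/2824616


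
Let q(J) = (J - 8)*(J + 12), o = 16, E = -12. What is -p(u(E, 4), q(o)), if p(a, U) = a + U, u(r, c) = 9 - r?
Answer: -245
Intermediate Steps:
q(J) = (-8 + J)*(12 + J)
p(a, U) = U + a
-p(u(E, 4), q(o)) = -((-96 + 16² + 4*16) + (9 - 1*(-12))) = -((-96 + 256 + 64) + (9 + 12)) = -(224 + 21) = -1*245 = -245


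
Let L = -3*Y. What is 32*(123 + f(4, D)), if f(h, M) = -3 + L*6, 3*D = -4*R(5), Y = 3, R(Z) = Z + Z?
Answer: 2112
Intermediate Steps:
R(Z) = 2*Z
L = -9 (L = -3*3 = -9)
D = -40/3 (D = (-8*5)/3 = (-4*10)/3 = (⅓)*(-40) = -40/3 ≈ -13.333)
f(h, M) = -57 (f(h, M) = -3 - 9*6 = -3 - 54 = -57)
32*(123 + f(4, D)) = 32*(123 - 57) = 32*66 = 2112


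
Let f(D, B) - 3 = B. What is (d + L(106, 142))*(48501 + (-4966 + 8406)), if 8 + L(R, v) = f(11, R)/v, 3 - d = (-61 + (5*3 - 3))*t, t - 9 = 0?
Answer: 3221432761/142 ≈ 2.2686e+7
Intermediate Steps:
f(D, B) = 3 + B
t = 9 (t = 9 + 0 = 9)
d = 444 (d = 3 - (-61 + (5*3 - 3))*9 = 3 - (-61 + (15 - 3))*9 = 3 - (-61 + 12)*9 = 3 - (-49)*9 = 3 - 1*(-441) = 3 + 441 = 444)
L(R, v) = -8 + (3 + R)/v
(d + L(106, 142))*(48501 + (-4966 + 8406)) = (444 + (3 + 106 - 8*142)/142)*(48501 + (-4966 + 8406)) = (444 + (3 + 106 - 1136)/142)*(48501 + 3440) = (444 + (1/142)*(-1027))*51941 = (444 - 1027/142)*51941 = (62021/142)*51941 = 3221432761/142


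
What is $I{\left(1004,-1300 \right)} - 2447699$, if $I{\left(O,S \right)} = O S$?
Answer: $-3752899$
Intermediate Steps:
$I{\left(1004,-1300 \right)} - 2447699 = 1004 \left(-1300\right) - 2447699 = -1305200 - 2447699 = -3752899$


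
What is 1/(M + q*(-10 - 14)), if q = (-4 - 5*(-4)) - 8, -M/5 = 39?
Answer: -1/387 ≈ -0.0025840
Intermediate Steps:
M = -195 (M = -5*39 = -195)
q = 8 (q = (-4 + 20) - 8 = 16 - 8 = 8)
1/(M + q*(-10 - 14)) = 1/(-195 + 8*(-10 - 14)) = 1/(-195 + 8*(-24)) = 1/(-195 - 192) = 1/(-387) = -1/387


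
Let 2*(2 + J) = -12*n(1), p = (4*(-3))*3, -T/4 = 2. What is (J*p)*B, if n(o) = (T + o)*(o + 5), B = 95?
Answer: -855000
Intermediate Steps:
T = -8 (T = -4*2 = -8)
p = -36 (p = -12*3 = -36)
n(o) = (-8 + o)*(5 + o) (n(o) = (-8 + o)*(o + 5) = (-8 + o)*(5 + o))
J = 250 (J = -2 + (-12*(-40 + 1² - 3*1))/2 = -2 + (-12*(-40 + 1 - 3))/2 = -2 + (-12*(-42))/2 = -2 + (½)*504 = -2 + 252 = 250)
(J*p)*B = (250*(-36))*95 = -9000*95 = -855000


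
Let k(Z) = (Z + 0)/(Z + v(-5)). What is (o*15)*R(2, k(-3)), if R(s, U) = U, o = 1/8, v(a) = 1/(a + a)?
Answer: 225/124 ≈ 1.8145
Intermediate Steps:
v(a) = 1/(2*a)
o = ⅛ ≈ 0.12500
k(Z) = Z/(-⅒ + Z) (k(Z) = (Z + 0)/(Z + (½)/(-5)) = Z/(Z + (½)*(-⅕)) = Z/(Z - ⅒) = Z/(-⅒ + Z))
(o*15)*R(2, k(-3)) = ((⅛)*15)*(10*(-3)/(-1 + 10*(-3))) = 15*(10*(-3)/(-1 - 30))/8 = 15*(10*(-3)/(-31))/8 = 15*(10*(-3)*(-1/31))/8 = (15/8)*(30/31) = 225/124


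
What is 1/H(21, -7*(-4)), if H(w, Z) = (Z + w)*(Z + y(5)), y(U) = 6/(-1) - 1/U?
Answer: 5/5341 ≈ 0.00093615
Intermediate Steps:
y(U) = -6 - 1/U (y(U) = 6*(-1) - 1/U = -6 - 1/U)
H(w, Z) = (-31/5 + Z)*(Z + w) (H(w, Z) = (Z + w)*(Z + (-6 - 1/5)) = (Z + w)*(Z - 31/5) = (Z + w)*(-31/5 + Z) = (-31/5 + Z)*(Z + w))
1/H(21, -7*(-4)) = 1/((-7*(-4))**2 - (-217)*(-4)/5 - 31/5*21 - 7*(-4)*21) = 1/(28**2 - 31/5*28 - 651/5 + 28*21) = 1/(784 - 868/5 - 651/5 + 588) = 1/(5341/5) = 5/5341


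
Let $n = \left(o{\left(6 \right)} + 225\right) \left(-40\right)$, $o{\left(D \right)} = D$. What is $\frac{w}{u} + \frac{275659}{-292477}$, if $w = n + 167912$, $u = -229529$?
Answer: $- \frac{109679645155}{67131953333} \approx -1.6338$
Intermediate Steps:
$n = -9240$ ($n = \left(6 + 225\right) \left(-40\right) = 231 \left(-40\right) = -9240$)
$w = 158672$ ($w = -9240 + 167912 = 158672$)
$\frac{w}{u} + \frac{275659}{-292477} = \frac{158672}{-229529} + \frac{275659}{-292477} = 158672 \left(- \frac{1}{229529}\right) + 275659 \left(- \frac{1}{292477}\right) = - \frac{158672}{229529} - \frac{275659}{292477} = - \frac{109679645155}{67131953333}$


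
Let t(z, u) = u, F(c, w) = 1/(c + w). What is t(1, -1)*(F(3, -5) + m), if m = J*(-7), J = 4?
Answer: 57/2 ≈ 28.500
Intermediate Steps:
m = -28 (m = 4*(-7) = -28)
t(1, -1)*(F(3, -5) + m) = -(1/(3 - 5) - 28) = -(1/(-2) - 28) = -(-1/2 - 28) = -1*(-57/2) = 57/2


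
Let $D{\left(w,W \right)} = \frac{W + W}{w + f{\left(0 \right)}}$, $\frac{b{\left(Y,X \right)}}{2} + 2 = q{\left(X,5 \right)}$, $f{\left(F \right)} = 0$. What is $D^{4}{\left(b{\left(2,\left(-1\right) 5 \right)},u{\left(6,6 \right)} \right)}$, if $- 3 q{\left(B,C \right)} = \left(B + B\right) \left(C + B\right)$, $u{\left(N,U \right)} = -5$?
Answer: $\frac{625}{16} \approx 39.063$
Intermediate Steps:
$q{\left(B,C \right)} = - \frac{2 B \left(B + C\right)}{3}$ ($q{\left(B,C \right)} = - \frac{\left(B + B\right) \left(C + B\right)}{3} = - \frac{2 B \left(B + C\right)}{3}$)
$b{\left(Y,X \right)} = -4 - \frac{4 X \left(5 + X\right)}{3}$ ($b{\left(Y,X \right)} = -4 + 2 \left(- \frac{2 X \left(X + 5\right)}{3}\right) = -4 + 2 \left(- \frac{2 X \left(5 + X\right)}{3}\right) = -4 - \frac{4 X \left(5 + X\right)}{3}$)
$D{\left(w,W \right)} = \frac{2 W}{w}$ ($D{\left(w,W \right)} = \frac{W + W}{w + 0} = \frac{2 W}{w}$)
$D^{4}{\left(b{\left(2,\left(-1\right) 5 \right)},u{\left(6,6 \right)} \right)} = \left(2 \left(-5\right) \frac{1}{-4 - \frac{4 \left(\left(-1\right) 5\right) \left(5 - 5\right)}{3}}\right)^{4} = \left(2 \left(-5\right) \frac{1}{-4 - - \frac{20 \left(5 - 5\right)}{3}}\right)^{4} = \left(2 \left(-5\right) \frac{1}{-4 - \left(- \frac{20}{3}\right) 0}\right)^{4} = \left(2 \left(-5\right) \frac{1}{-4 + 0}\right)^{4} = \left(2 \left(-5\right) \frac{1}{-4}\right)^{4} = \left(2 \left(-5\right) \left(- \frac{1}{4}\right)\right)^{4} = \left(\frac{5}{2}\right)^{4} = \frac{625}{16}$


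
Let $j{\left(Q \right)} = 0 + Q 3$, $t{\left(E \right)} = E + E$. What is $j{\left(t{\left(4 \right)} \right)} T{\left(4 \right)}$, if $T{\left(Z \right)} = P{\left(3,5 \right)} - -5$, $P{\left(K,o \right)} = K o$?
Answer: $480$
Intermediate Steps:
$t{\left(E \right)} = 2 E$
$T{\left(Z \right)} = 20$ ($T{\left(Z \right)} = 3 \cdot 5 - -5 = 15 + 5 = 20$)
$j{\left(Q \right)} = 3 Q$ ($j{\left(Q \right)} = 0 + 3 Q = 3 Q$)
$j{\left(t{\left(4 \right)} \right)} T{\left(4 \right)} = 3 \cdot 2 \cdot 4 \cdot 20 = 3 \cdot 8 \cdot 20 = 24 \cdot 20 = 480$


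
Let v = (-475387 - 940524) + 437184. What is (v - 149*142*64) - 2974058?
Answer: -5306897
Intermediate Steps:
v = -978727 (v = -1415911 + 437184 = -978727)
(v - 149*142*64) - 2974058 = (-978727 - 149*142*64) - 2974058 = (-978727 - 21158*64) - 2974058 = (-978727 - 1354112) - 2974058 = -2332839 - 2974058 = -5306897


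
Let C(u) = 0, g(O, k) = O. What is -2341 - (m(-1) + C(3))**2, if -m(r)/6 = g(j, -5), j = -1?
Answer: -2377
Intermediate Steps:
m(r) = 6 (m(r) = -6*(-1) = 6)
-2341 - (m(-1) + C(3))**2 = -2341 - (6 + 0)**2 = -2341 - 1*6**2 = -2341 - 1*36 = -2341 - 36 = -2377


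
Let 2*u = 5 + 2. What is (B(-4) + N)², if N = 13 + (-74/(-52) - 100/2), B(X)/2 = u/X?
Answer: 3767481/2704 ≈ 1393.3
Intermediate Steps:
u = 7/2 (u = (5 + 2)/2 = (½)*7 = 7/2 ≈ 3.5000)
B(X) = 7/X (B(X) = 2*(7/(2*X)) = 7/X)
N = -925/26 (N = 13 + (-74*(-1/52) - 100*½) = 13 + (37/26 - 50) = 13 - 1263/26 = -925/26 ≈ -35.577)
(B(-4) + N)² = (7/(-4) - 925/26)² = (7*(-¼) - 925/26)² = (-7/4 - 925/26)² = (-1941/52)² = 3767481/2704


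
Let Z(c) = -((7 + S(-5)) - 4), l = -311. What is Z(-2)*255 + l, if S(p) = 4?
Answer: -2096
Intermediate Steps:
Z(c) = -7 (Z(c) = -((7 + 4) - 4) = -(11 - 4) = -1*7 = -7)
Z(-2)*255 + l = -7*255 - 311 = -1785 - 311 = -2096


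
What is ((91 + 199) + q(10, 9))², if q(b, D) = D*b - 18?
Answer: 131044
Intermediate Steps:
q(b, D) = -18 + D*b
((91 + 199) + q(10, 9))² = ((91 + 199) + (-18 + 9*10))² = (290 + (-18 + 90))² = (290 + 72)² = 362² = 131044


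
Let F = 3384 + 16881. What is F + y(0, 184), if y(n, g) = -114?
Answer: 20151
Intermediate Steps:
F = 20265
F + y(0, 184) = 20265 - 114 = 20151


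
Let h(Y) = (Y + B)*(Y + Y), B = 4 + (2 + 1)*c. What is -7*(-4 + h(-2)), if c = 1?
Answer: 168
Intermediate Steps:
B = 7 (B = 4 + (2 + 1)*1 = 4 + 3*1 = 4 + 3 = 7)
h(Y) = 2*Y*(7 + Y) (h(Y) = (Y + 7)*(Y + Y) = (7 + Y)*(2*Y) = 2*Y*(7 + Y))
-7*(-4 + h(-2)) = -7*(-4 + 2*(-2)*(7 - 2)) = -7*(-4 + 2*(-2)*5) = -7*(-4 - 20) = -7*(-24) = 168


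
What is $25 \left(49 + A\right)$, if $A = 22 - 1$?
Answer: $1750$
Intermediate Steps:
$A = 21$
$25 \left(49 + A\right) = 25 \left(49 + 21\right) = 25 \cdot 70 = 1750$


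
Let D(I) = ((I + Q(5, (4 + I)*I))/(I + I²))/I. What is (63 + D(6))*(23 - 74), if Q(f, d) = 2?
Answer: -67507/21 ≈ -3214.6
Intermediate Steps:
D(I) = (2 + I)/(I*(I + I²)) (D(I) = ((I + 2)/(I + I²))/I = ((2 + I)/(I + I²))/I = (2 + I)/(I*(I + I²)))
(63 + D(6))*(23 - 74) = (63 + (2 + 6)/(6²*(1 + 6)))*(23 - 74) = (63 + (1/36)*8/7)*(-51) = (63 + (1/36)*(⅐)*8)*(-51) = (63 + 2/63)*(-51) = (3971/63)*(-51) = -67507/21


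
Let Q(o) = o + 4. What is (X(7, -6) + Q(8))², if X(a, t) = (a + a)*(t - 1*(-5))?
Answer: 4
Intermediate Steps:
Q(o) = 4 + o
X(a, t) = 2*a*(5 + t) (X(a, t) = (2*a)*(t + 5) = (2*a)*(5 + t) = 2*a*(5 + t))
(X(7, -6) + Q(8))² = (2*7*(5 - 6) + (4 + 8))² = (2*7*(-1) + 12)² = (-14 + 12)² = (-2)² = 4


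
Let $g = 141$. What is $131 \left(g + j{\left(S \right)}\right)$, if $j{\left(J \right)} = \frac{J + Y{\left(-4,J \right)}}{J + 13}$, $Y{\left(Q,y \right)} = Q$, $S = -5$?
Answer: $\frac{146589}{8} \approx 18324.0$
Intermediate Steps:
$j{\left(J \right)} = \frac{-4 + J}{13 + J}$ ($j{\left(J \right)} = \frac{J - 4}{J + 13} = \frac{-4 + J}{13 + J}$)
$131 \left(g + j{\left(S \right)}\right) = 131 \left(141 + \frac{-4 - 5}{13 - 5}\right) = 131 \left(141 + \frac{1}{8} \left(-9\right)\right) = 131 \left(141 - \frac{9}{8}\right) = 131 \cdot \frac{1119}{8} = \frac{146589}{8}$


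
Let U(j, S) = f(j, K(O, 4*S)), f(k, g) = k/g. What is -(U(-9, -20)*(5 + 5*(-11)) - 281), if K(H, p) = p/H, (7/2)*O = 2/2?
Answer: 7913/28 ≈ 282.61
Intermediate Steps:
O = 2/7 (O = 2*(2/2)/7 = 2*(2*(1/2))/7 = (2/7)*1 = 2/7 ≈ 0.28571)
U(j, S) = j/(14*S) (U(j, S) = j/(((4*S)/(2/7))) = j/(((4*S)*(7/2))) = j/((14*S)) = j*(1/(14*S)) = j/(14*S))
-(U(-9, -20)*(5 + 5*(-11)) - 281) = -(((1/14)*(-9)/(-20))*(5 + 5*(-11)) - 281) = -(((1/14)*(-9)*(-1/20))*(5 - 55) - 281) = -((9/280)*(-50) - 281) = -(-45/28 - 281) = -1*(-7913/28) = 7913/28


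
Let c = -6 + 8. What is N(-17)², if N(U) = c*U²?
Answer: 334084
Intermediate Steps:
c = 2
N(U) = 2*U²
N(-17)² = (2*(-17)²)² = (2*289)² = 578² = 334084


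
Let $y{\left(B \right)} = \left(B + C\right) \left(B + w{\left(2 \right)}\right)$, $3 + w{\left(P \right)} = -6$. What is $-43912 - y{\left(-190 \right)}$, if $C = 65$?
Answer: $-68787$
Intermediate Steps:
$w{\left(P \right)} = -9$ ($w{\left(P \right)} = -3 - 6 = -9$)
$y{\left(B \right)} = \left(-9 + B\right) \left(65 + B\right)$ ($y{\left(B \right)} = \left(B + 65\right) \left(B - 9\right) = \left(65 + B\right) \left(-9 + B\right) = \left(-9 + B\right) \left(65 + B\right)$)
$-43912 - y{\left(-190 \right)} = -43912 - \left(-585 + \left(-190\right)^{2} + 56 \left(-190\right)\right) = -43912 - \left(-585 + 36100 - 10640\right) = -43912 - 24875 = -68787$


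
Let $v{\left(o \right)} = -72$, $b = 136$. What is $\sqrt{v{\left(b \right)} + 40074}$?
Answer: $\sqrt{40002} \approx 200.0$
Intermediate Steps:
$\sqrt{v{\left(b \right)} + 40074} = \sqrt{-72 + 40074} = \sqrt{40002}$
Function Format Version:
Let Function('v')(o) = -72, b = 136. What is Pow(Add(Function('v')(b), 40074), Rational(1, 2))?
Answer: Pow(40002, Rational(1, 2)) ≈ 200.00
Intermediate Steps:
Pow(Add(Function('v')(b), 40074), Rational(1, 2)) = Pow(Add(-72, 40074), Rational(1, 2)) = Pow(40002, Rational(1, 2))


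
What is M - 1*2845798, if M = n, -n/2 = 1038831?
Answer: -4923460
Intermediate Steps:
n = -2077662 (n = -2*1038831 = -2077662)
M = -2077662
M - 1*2845798 = -2077662 - 1*2845798 = -2077662 - 2845798 = -4923460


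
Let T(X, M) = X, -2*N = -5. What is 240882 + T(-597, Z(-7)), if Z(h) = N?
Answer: 240285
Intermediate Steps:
N = 5/2 (N = -1/2*(-5) = 5/2 ≈ 2.5000)
Z(h) = 5/2
240882 + T(-597, Z(-7)) = 240882 - 597 = 240285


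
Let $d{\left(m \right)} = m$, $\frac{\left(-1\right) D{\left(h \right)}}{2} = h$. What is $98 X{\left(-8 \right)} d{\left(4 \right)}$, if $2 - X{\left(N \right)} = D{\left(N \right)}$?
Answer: $-5488$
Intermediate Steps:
$D{\left(h \right)} = - 2 h$
$X{\left(N \right)} = 2 + 2 N$ ($X{\left(N \right)} = 2 - - 2 N = 2 + 2 N$)
$98 X{\left(-8 \right)} d{\left(4 \right)} = 98 \left(2 + 2 \left(-8\right)\right) 4 = 98 \left(2 - 16\right) 4 = 98 \left(-14\right) 4 = \left(-1372\right) 4 = -5488$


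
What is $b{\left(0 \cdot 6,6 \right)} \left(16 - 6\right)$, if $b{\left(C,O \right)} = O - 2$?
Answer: $40$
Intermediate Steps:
$b{\left(C,O \right)} = -2 + O$
$b{\left(0 \cdot 6,6 \right)} \left(16 - 6\right) = \left(-2 + 6\right) \left(16 - 6\right) = 4 \cdot 10 = 40$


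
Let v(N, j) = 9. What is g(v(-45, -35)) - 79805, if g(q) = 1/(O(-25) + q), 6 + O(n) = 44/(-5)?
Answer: -2314350/29 ≈ -79805.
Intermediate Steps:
O(n) = -74/5 (O(n) = -6 + 44/(-5) = -6 + 44*(-⅕) = -6 - 44/5 = -74/5)
g(q) = 1/(-74/5 + q)
g(v(-45, -35)) - 79805 = 5/(-74 + 5*9) - 79805 = 5/(-74 + 45) - 79805 = 5/(-29) - 79805 = 5*(-1/29) - 79805 = -5/29 - 79805 = -2314350/29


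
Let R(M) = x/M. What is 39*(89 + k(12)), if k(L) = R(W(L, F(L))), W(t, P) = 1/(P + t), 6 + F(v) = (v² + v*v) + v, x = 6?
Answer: 75075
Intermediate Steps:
F(v) = -6 + v + 2*v² (F(v) = -6 + ((v² + v*v) + v) = -6 + ((v² + v²) + v) = -6 + (2*v² + v) = -6 + (v + 2*v²) = -6 + v + 2*v²)
R(M) = 6/M
k(L) = -36 + 12*L + 12*L² (k(L) = 6/(1/((-6 + L + 2*L²) + L)) = 6/(1/(-6 + 2*L + 2*L²)) = 6*(-6 + 2*L + 2*L²) = -36 + 12*L + 12*L²)
39*(89 + k(12)) = 39*(89 + (-36 + 12*12 + 12*12²)) = 39*(89 + (-36 + 144 + 12*144)) = 39*(89 + (-36 + 144 + 1728)) = 39*(89 + 1836) = 39*1925 = 75075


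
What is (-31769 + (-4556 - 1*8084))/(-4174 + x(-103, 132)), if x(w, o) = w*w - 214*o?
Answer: 14803/7271 ≈ 2.0359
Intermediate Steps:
x(w, o) = w² - 214*o
(-31769 + (-4556 - 1*8084))/(-4174 + x(-103, 132)) = (-31769 + (-4556 - 1*8084))/(-4174 + ((-103)² - 214*132)) = (-31769 + (-4556 - 8084))/(-4174 + (10609 - 28248)) = (-31769 - 12640)/(-4174 - 17639) = -44409/(-21813) = -44409*(-1/21813) = 14803/7271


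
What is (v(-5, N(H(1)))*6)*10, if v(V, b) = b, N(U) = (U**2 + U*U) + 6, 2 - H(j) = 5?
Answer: 1440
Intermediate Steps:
H(j) = -3 (H(j) = 2 - 1*5 = 2 - 5 = -3)
N(U) = 6 + 2*U**2 (N(U) = (U**2 + U**2) + 6 = 2*U**2 + 6 = 6 + 2*U**2)
(v(-5, N(H(1)))*6)*10 = ((6 + 2*(-3)**2)*6)*10 = ((6 + 2*9)*6)*10 = ((6 + 18)*6)*10 = (24*6)*10 = 144*10 = 1440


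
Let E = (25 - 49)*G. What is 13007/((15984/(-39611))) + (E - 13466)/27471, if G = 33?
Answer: -4717948043113/146365488 ≈ -32234.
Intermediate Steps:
E = -792 (E = (25 - 49)*33 = -24*33 = -792)
13007/((15984/(-39611))) + (E - 13466)/27471 = 13007/((15984/(-39611))) + (-792 - 13466)/27471 = 13007/((15984*(-1/39611))) - 14258*1/27471 = 13007/(-15984/39611) - 14258/27471 = 13007*(-39611/15984) - 14258/27471 = -515220277/15984 - 14258/27471 = -4717948043113/146365488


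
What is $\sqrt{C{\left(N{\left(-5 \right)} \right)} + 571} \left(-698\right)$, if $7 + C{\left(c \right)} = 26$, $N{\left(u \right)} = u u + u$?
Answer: $- 698 \sqrt{590} \approx -16954.0$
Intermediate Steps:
$N{\left(u \right)} = u + u^{2}$ ($N{\left(u \right)} = u^{2} + u = u + u^{2}$)
$C{\left(c \right)} = 19$ ($C{\left(c \right)} = -7 + 26 = 19$)
$\sqrt{C{\left(N{\left(-5 \right)} \right)} + 571} \left(-698\right) = \sqrt{19 + 571} \left(-698\right) = \sqrt{590} \left(-698\right) = - 698 \sqrt{590}$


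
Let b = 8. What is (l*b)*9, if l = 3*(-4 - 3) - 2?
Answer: -1656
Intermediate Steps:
l = -23 (l = 3*(-7) - 2 = -21 - 2 = -23)
(l*b)*9 = -23*8*9 = -184*9 = -1656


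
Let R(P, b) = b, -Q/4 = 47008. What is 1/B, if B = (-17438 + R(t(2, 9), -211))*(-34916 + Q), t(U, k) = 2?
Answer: 1/3934809252 ≈ 2.5414e-10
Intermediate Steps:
Q = -188032 (Q = -4*47008 = -188032)
B = 3934809252 (B = (-17438 - 211)*(-34916 - 188032) = -17649*(-222948) = 3934809252)
1/B = 1/3934809252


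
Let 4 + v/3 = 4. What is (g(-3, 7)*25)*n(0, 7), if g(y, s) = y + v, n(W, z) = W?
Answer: 0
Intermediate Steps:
v = 0 (v = -12 + 3*4 = -12 + 12 = 0)
g(y, s) = y (g(y, s) = y + 0 = y)
(g(-3, 7)*25)*n(0, 7) = -3*25*0 = -75*0 = 0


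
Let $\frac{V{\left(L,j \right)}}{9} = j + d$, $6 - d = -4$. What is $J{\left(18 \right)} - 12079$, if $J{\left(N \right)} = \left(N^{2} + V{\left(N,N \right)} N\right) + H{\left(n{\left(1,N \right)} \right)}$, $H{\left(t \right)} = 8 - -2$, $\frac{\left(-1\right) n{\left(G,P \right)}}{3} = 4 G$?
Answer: $-7209$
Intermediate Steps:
$n{\left(G,P \right)} = - 12 G$ ($n{\left(G,P \right)} = - 3 \cdot 4 G = - 12 G$)
$d = 10$ ($d = 6 - -4 = 6 + 4 = 10$)
$H{\left(t \right)} = 10$ ($H{\left(t \right)} = 8 + 2 = 10$)
$V{\left(L,j \right)} = 90 + 9 j$ ($V{\left(L,j \right)} = 9 \left(j + 10\right) = 9 \left(10 + j\right) = 90 + 9 j$)
$J{\left(N \right)} = 10 + N^{2} + N \left(90 + 9 N\right)$ ($J{\left(N \right)} = \left(N^{2} + \left(90 + 9 N\right) N\right) + 10 = \left(N^{2} + N \left(90 + 9 N\right)\right) + 10 = 10 + N^{2} + N \left(90 + 9 N\right)$)
$J{\left(18 \right)} - 12079 = \left(10 + 10 \cdot 18^{2} + 90 \cdot 18\right) - 12079 = \left(10 + 10 \cdot 324 + 1620\right) - 12079 = \left(10 + 3240 + 1620\right) - 12079 = 4870 - 12079 = -7209$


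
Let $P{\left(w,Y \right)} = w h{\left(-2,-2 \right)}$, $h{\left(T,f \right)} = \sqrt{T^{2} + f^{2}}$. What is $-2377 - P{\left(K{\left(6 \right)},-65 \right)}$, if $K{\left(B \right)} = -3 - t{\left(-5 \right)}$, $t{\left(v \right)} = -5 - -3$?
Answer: $-2377 + 2 \sqrt{2} \approx -2374.2$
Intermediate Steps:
$t{\left(v \right)} = -2$ ($t{\left(v \right)} = -5 + 3 = -2$)
$K{\left(B \right)} = -1$ ($K{\left(B \right)} = -3 - -2 = -3 + 2 = -1$)
$P{\left(w,Y \right)} = 2 w \sqrt{2}$ ($P{\left(w,Y \right)} = w \sqrt{\left(-2\right)^{2} + \left(-2\right)^{2}} = w \sqrt{4 + 4} = w \sqrt{8} = w 2 \sqrt{2} = 2 w \sqrt{2}$)
$-2377 - P{\left(K{\left(6 \right)},-65 \right)} = -2377 - 2 \left(-1\right) \sqrt{2} = -2377 - - 2 \sqrt{2} = -2377 + 2 \sqrt{2}$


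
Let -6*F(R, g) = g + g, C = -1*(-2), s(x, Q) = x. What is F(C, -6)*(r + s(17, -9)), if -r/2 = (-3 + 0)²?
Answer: -2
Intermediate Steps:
C = 2
F(R, g) = -g/3 (F(R, g) = -(g + g)/6 = -g/3)
r = -18 (r = -2*(-3 + 0)² = -2*(-3)² = -2*9 = -18)
F(C, -6)*(r + s(17, -9)) = (-⅓*(-6))*(-18 + 17) = 2*(-1) = -2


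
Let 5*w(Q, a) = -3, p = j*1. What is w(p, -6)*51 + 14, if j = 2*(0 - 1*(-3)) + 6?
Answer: -83/5 ≈ -16.600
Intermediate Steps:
j = 12 (j = 2*(0 + 3) + 6 = 2*3 + 6 = 6 + 6 = 12)
p = 12 (p = 12*1 = 12)
w(Q, a) = -3/5 (w(Q, a) = (1/5)*(-3) = -3/5)
w(p, -6)*51 + 14 = -3/5*51 + 14 = -153/5 + 14 = -83/5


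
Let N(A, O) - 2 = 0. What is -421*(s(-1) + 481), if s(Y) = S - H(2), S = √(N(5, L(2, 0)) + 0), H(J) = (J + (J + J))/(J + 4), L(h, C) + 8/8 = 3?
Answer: -202080 - 421*√2 ≈ -2.0268e+5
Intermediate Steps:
L(h, C) = 2 (L(h, C) = -1 + 3 = 2)
H(J) = 3*J/(4 + J) (H(J) = (J + 2*J)/(4 + J) = (3*J)/(4 + J) = 3*J/(4 + J))
N(A, O) = 2 (N(A, O) = 2 + 0 = 2)
S = √2 (S = √(2 + 0) = √2 ≈ 1.4142)
s(Y) = -1 + √2 (s(Y) = √2 - 3*2/(4 + 2) = √2 - 3*2/6 = √2 - 1*1 = √2 - 1 = -1 + √2)
-421*(s(-1) + 481) = -421*((-1 + √2) + 481) = -421*(480 + √2) = -202080 - 421*√2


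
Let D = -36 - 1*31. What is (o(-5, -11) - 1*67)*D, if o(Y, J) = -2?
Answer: 4623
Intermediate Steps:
D = -67 (D = -36 - 31 = -67)
(o(-5, -11) - 1*67)*D = (-2 - 1*67)*(-67) = (-2 - 67)*(-67) = -69*(-67) = 4623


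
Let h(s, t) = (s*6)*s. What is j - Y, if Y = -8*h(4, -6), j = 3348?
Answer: 4116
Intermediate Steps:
h(s, t) = 6*s**2 (h(s, t) = (6*s)*s = 6*s**2)
Y = -768 (Y = -48*4**2 = -48*16 = -8*96 = -768)
j - Y = 3348 - 1*(-768) = 3348 + 768 = 4116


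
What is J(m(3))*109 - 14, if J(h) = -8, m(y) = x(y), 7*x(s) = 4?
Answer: -886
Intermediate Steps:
x(s) = 4/7 (x(s) = (1/7)*4 = 4/7)
m(y) = 4/7
J(m(3))*109 - 14 = -8*109 - 14 = -872 - 14 = -886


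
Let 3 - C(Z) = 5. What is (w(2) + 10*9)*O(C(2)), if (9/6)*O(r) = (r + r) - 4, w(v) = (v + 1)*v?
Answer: -512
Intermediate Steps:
C(Z) = -2 (C(Z) = 3 - 1*5 = 3 - 5 = -2)
w(v) = v*(1 + v) (w(v) = (1 + v)*v = v*(1 + v))
O(r) = -8/3 + 4*r/3 (O(r) = 2*((r + r) - 4)/3 = 2*(2*r - 4)/3 = 2*(-4 + 2*r)/3 = -8/3 + 4*r/3)
(w(2) + 10*9)*O(C(2)) = (2*(1 + 2) + 10*9)*(-8/3 + (4/3)*(-2)) = (2*3 + 90)*(-8/3 - 8/3) = (6 + 90)*(-16/3) = 96*(-16/3) = -512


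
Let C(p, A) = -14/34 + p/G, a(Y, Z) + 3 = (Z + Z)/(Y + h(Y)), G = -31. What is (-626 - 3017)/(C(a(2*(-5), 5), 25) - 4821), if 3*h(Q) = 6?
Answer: 7679444/10163247 ≈ 0.75561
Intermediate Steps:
h(Q) = 2 (h(Q) = (⅓)*6 = 2)
a(Y, Z) = -3 + 2*Z/(2 + Y) (a(Y, Z) = -3 + (Z + Z)/(Y + 2) = -3 + (2*Z)/(2 + Y) = -3 + 2*Z/(2 + Y))
C(p, A) = -7/17 - p/31 (C(p, A) = -14/34 + p/(-31) = -14*1/34 + p*(-1/31) = -7/17 - p/31)
(-626 - 3017)/(C(a(2*(-5), 5), 25) - 4821) = (-626 - 3017)/((-7/17 - (-6 - 6*(-5) + 2*5)/(31*(2 + 2*(-5)))) - 4821) = -3643/((-7/17 - (-6 - 3*(-10) + 10)/(31*(2 - 10))) - 4821) = -3643/((-7/17 - (-6 + 30 + 10)/(31*(-8))) - 4821) = -3643/((-7/17 - (-1)*34/248) - 4821) = -3643/((-7/17 - 1/31*(-17/4)) - 4821) = -3643/((-7/17 + 17/124) - 4821) = -3643/(-579/2108 - 4821) = -3643/(-10163247/2108) = -3643*(-2108/10163247) = 7679444/10163247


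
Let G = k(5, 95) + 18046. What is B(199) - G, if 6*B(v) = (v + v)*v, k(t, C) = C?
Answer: -14822/3 ≈ -4940.7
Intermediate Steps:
B(v) = v²/3 (B(v) = ((v + v)*v)/6 = ((2*v)*v)/6 = (2*v²)/6 = v²/3)
G = 18141 (G = 95 + 18046 = 18141)
B(199) - G = (⅓)*199² - 1*18141 = (⅓)*39601 - 18141 = 39601/3 - 18141 = -14822/3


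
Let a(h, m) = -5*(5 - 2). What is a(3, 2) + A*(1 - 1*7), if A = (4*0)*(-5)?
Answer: -15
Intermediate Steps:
a(h, m) = -15 (a(h, m) = -5*3 = -15)
A = 0 (A = 0*(-5) = 0)
a(3, 2) + A*(1 - 1*7) = -15 + 0*(1 - 1*7) = -15 + 0*(1 - 7) = -15 + 0*(-6) = -15 + 0 = -15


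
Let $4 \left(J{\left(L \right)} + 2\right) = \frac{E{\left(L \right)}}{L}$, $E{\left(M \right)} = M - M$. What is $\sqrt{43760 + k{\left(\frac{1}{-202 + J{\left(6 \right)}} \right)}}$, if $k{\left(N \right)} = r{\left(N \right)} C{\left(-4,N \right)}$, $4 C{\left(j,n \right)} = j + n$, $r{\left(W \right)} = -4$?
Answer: $\frac{\sqrt{455320707}}{102} \approx 209.2$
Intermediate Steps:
$E{\left(M \right)} = 0$
$J{\left(L \right)} = -2$ ($J{\left(L \right)} = -2 + \frac{0 \frac{1}{L}}{4} = -2 + \frac{1}{4} \cdot 0 = -2 + 0 = -2$)
$C{\left(j,n \right)} = \frac{j}{4} + \frac{n}{4}$ ($C{\left(j,n \right)} = \frac{j + n}{4} = \frac{j}{4} + \frac{n}{4}$)
$k{\left(N \right)} = 4 - N$ ($k{\left(N \right)} = - 4 \left(\frac{1}{4} \left(-4\right) + \frac{N}{4}\right) = - 4 \left(-1 + \frac{N}{4}\right) = 4 - N$)
$\sqrt{43760 + k{\left(\frac{1}{-202 + J{\left(6 \right)}} \right)}} = \sqrt{43760 + \left(4 - \frac{1}{-202 - 2}\right)} = \sqrt{43760 + \left(4 - \frac{1}{-204}\right)} = \sqrt{43760 + \left(4 - - \frac{1}{204}\right)} = \sqrt{43760 + \left(4 + \frac{1}{204}\right)} = \sqrt{43760 + \frac{817}{204}} = \sqrt{\frac{8927857}{204}} = \frac{\sqrt{455320707}}{102}$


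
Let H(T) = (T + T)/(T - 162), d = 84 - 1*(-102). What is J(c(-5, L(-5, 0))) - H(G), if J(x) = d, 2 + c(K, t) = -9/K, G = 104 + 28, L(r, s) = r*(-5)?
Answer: 974/5 ≈ 194.80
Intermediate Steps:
L(r, s) = -5*r
d = 186 (d = 84 + 102 = 186)
G = 132
c(K, t) = -2 - 9/K
J(x) = 186
H(T) = 2*T/(-162 + T) (H(T) = (2*T)/(-162 + T) = 2*T/(-162 + T))
J(c(-5, L(-5, 0))) - H(G) = 186 - 2*132/(-162 + 132) = 186 - 2*132/(-30) = 186 - 2*132*(-1)/30 = 186 - 1*(-44/5) = 186 + 44/5 = 974/5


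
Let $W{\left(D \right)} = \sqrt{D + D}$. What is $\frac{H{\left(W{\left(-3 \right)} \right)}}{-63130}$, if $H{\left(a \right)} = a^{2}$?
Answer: $\frac{3}{31565} \approx 9.5042 \cdot 10^{-5}$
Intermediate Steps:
$W{\left(D \right)} = \sqrt{2} \sqrt{D}$ ($W{\left(D \right)} = \sqrt{2 D} = \sqrt{2} \sqrt{D}$)
$\frac{H{\left(W{\left(-3 \right)} \right)}}{-63130} = \frac{\left(\sqrt{2} \sqrt{-3}\right)^{2}}{-63130} = \left(\sqrt{2} i \sqrt{3}\right)^{2} \left(- \frac{1}{63130}\right) = \left(i \sqrt{6}\right)^{2} \left(- \frac{1}{63130}\right) = \left(-6\right) \left(- \frac{1}{63130}\right) = \frac{3}{31565}$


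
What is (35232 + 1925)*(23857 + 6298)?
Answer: 1120469335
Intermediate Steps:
(35232 + 1925)*(23857 + 6298) = 37157*30155 = 1120469335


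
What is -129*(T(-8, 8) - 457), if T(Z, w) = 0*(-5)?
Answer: 58953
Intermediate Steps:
T(Z, w) = 0
-129*(T(-8, 8) - 457) = -129*(0 - 457) = -129*(-457) = 58953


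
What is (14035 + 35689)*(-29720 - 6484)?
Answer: -1800207696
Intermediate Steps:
(14035 + 35689)*(-29720 - 6484) = 49724*(-36204) = -1800207696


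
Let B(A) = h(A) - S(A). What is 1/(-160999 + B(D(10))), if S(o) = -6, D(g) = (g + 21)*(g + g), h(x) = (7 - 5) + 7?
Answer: -1/160984 ≈ -6.2118e-6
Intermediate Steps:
h(x) = 9 (h(x) = 2 + 7 = 9)
D(g) = 2*g*(21 + g) (D(g) = (21 + g)*(2*g) = 2*g*(21 + g))
B(A) = 15 (B(A) = 9 - 1*(-6) = 9 + 6 = 15)
1/(-160999 + B(D(10))) = 1/(-160999 + 15) = 1/(-160984) = -1/160984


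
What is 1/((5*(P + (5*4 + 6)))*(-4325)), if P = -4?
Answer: -1/475750 ≈ -2.1019e-6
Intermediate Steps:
1/((5*(P + (5*4 + 6)))*(-4325)) = 1/((5*(-4 + (5*4 + 6)))*(-4325)) = 1/((5*(-4 + (20 + 6)))*(-4325)) = 1/((5*(-4 + 26))*(-4325)) = 1/((5*22)*(-4325)) = 1/(110*(-4325)) = 1/(-475750) = -1/475750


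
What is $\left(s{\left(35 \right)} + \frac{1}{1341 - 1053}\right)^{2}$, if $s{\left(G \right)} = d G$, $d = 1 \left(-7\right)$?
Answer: $\frac{4978572481}{82944} \approx 60023.0$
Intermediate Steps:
$d = -7$
$s{\left(G \right)} = - 7 G$
$\left(s{\left(35 \right)} + \frac{1}{1341 - 1053}\right)^{2} = \left(\left(-7\right) 35 + \frac{1}{1341 - 1053}\right)^{2} = \left(-245 + \frac{1}{288}\right)^{2} = \left(- \frac{70559}{288}\right)^{2} = \frac{4978572481}{82944}$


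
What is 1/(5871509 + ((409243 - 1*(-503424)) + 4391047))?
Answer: 1/11175223 ≈ 8.9484e-8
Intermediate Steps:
1/(5871509 + ((409243 - 1*(-503424)) + 4391047)) = 1/(5871509 + ((409243 + 503424) + 4391047)) = 1/(5871509 + (912667 + 4391047)) = 1/(5871509 + 5303714) = 1/11175223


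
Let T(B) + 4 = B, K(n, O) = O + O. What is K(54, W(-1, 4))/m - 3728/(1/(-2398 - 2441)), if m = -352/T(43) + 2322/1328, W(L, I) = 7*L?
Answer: 3399581125152/188449 ≈ 1.8040e+7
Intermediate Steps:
K(n, O) = 2*O
T(B) = -4 + B
m = -188449/25896 (m = -352/(-4 + 43) + 2322/1328 = -352/39 + 2322*(1/1328) = -352*1/39 + 1161/664 = -352/39 + 1161/664 = -188449/25896 ≈ -7.2771)
K(54, W(-1, 4))/m - 3728/(1/(-2398 - 2441)) = (2*(7*(-1)))/(-188449/25896) - 3728/(1/(-2398 - 2441)) = (2*(-7))*(-25896/188449) - 3728/(1/(-4839)) = -14*(-25896/188449) - 3728/(-1/4839) = 362544/188449 - 3728*(-4839) = 362544/188449 + 18039792 = 3399581125152/188449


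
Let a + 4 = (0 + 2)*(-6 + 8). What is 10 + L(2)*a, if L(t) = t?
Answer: 10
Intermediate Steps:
a = 0 (a = -4 + (0 + 2)*(-6 + 8) = -4 + 2*2 = -4 + 4 = 0)
10 + L(2)*a = 10 + 2*0 = 10 + 0 = 10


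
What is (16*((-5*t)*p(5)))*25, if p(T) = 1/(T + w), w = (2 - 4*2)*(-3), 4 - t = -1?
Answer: -10000/23 ≈ -434.78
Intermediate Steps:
t = 5 (t = 4 - 1*(-1) = 4 + 1 = 5)
w = 18 (w = (2 - 8)*(-3) = -6*(-3) = 18)
p(T) = 1/(18 + T) (p(T) = 1/(T + 18) = 1/(18 + T))
(16*((-5*t)*p(5)))*25 = (16*((-5*5)/(18 + 5)))*25 = (16*(-25/23))*25 = -400/23*25 = -10000/23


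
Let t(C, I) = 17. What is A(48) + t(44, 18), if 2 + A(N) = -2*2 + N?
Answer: 59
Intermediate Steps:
A(N) = -6 + N (A(N) = -2 + (-2*2 + N) = -2 + (-4 + N) = -6 + N)
A(48) + t(44, 18) = (-6 + 48) + 17 = 42 + 17 = 59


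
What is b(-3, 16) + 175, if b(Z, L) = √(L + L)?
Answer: 175 + 4*√2 ≈ 180.66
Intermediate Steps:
b(Z, L) = √2*√L (b(Z, L) = √(2*L) = √2*√L)
b(-3, 16) + 175 = √2*√16 + 175 = √2*4 + 175 = 4*√2 + 175 = 175 + 4*√2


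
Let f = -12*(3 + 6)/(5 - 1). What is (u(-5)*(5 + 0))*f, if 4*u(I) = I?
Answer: 675/4 ≈ 168.75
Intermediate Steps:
f = -27 (f = -108/4 = -12*9/4 = -27)
u(I) = I/4
(u(-5)*(5 + 0))*f = (((1/4)*(-5))*(5 + 0))*(-27) = -5/4*5*(-27) = -25/4*(-27) = 675/4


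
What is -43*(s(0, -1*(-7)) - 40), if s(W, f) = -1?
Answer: 1763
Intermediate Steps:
-43*(s(0, -1*(-7)) - 40) = -43*(-1 - 40) = -43*(-41) = 1763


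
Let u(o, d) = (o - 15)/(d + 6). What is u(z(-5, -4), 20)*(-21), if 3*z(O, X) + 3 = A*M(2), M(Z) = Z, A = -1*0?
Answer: 168/13 ≈ 12.923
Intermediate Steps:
A = 0
z(O, X) = -1 (z(O, X) = -1 + (0*2)/3 = -1 + (⅓)*0 = -1 + 0 = -1)
u(o, d) = (-15 + o)/(6 + d)
u(z(-5, -4), 20)*(-21) = ((-15 - 1)/(6 + 20))*(-21) = (-16/26)*(-21) = ((1/26)*(-16))*(-21) = -8/13*(-21) = 168/13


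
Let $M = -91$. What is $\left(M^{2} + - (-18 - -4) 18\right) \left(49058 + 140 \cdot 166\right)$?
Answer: $616918834$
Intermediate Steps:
$\left(M^{2} + - (-18 - -4) 18\right) \left(49058 + 140 \cdot 166\right) = \left(\left(-91\right)^{2} + - (-18 - -4) 18\right) \left(49058 + 140 \cdot 166\right) = \left(8281 + - (-18 + 4) 18\right) \left(49058 + 23240\right) = \left(8281 + \left(-1\right) \left(-14\right) 18\right) 72298 = \left(8281 + 14 \cdot 18\right) 72298 = \left(8281 + 252\right) 72298 = 8533 \cdot 72298 = 616918834$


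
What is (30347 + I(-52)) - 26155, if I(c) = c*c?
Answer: 6896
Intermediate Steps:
I(c) = c**2
(30347 + I(-52)) - 26155 = (30347 + (-52)**2) - 26155 = (30347 + 2704) - 26155 = 33051 - 26155 = 6896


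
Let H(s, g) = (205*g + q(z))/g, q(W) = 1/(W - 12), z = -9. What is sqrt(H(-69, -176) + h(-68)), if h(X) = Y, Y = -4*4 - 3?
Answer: sqrt(158802567)/924 ≈ 13.638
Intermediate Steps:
Y = -19 (Y = -16 - 3 = -19)
q(W) = 1/(-12 + W)
h(X) = -19
H(s, g) = (-1/21 + 205*g)/g (H(s, g) = (205*g + 1/(-12 - 9))/g = (205*g + 1/(-21))/g = (205*g - 1/21)/g = (-1/21 + 205*g)/g)
sqrt(H(-69, -176) + h(-68)) = sqrt((205 - 1/21/(-176)) - 19) = sqrt((205 - 1/21*(-1/176)) - 19) = sqrt((205 + 1/3696) - 19) = sqrt(757681/3696 - 19) = sqrt(687457/3696) = sqrt(158802567)/924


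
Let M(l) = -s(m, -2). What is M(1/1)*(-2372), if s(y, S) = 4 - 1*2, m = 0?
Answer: 4744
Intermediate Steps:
s(y, S) = 2 (s(y, S) = 4 - 2 = 2)
M(l) = -2 (M(l) = -1*2 = -2)
M(1/1)*(-2372) = -2*(-2372) = 4744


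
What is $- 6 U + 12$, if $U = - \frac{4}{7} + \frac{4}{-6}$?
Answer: $\frac{136}{7} \approx 19.429$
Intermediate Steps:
$U = - \frac{26}{21}$ ($U = \left(-4\right) \frac{1}{7} + 4 \left(- \frac{1}{6}\right) = - \frac{4}{7} - \frac{2}{3} = - \frac{26}{21} \approx -1.2381$)
$- 6 U + 12 = \left(-6\right) \left(- \frac{26}{21}\right) + 12 = \frac{52}{7} + 12 = \frac{136}{7}$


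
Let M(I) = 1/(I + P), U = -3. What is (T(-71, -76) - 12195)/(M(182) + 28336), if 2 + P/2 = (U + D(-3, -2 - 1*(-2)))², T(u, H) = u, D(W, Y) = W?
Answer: -3066500/7084001 ≈ -0.43288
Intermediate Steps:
P = 68 (P = -4 + 2*(-3 - 3)² = -4 + 2*(-6)² = -4 + 2*36 = -4 + 72 = 68)
M(I) = 1/(68 + I) (M(I) = 1/(I + 68) = 1/(68 + I))
(T(-71, -76) - 12195)/(M(182) + 28336) = (-71 - 12195)/(1/(68 + 182) + 28336) = -12266/(1/250 + 28336) = -12266/7084001/250 = -12266*250/7084001 = -3066500/7084001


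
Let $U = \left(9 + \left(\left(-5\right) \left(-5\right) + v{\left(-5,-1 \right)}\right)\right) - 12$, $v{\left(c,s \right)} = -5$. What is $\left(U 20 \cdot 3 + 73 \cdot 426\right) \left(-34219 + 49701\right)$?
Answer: $497250876$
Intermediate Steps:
$U = 17$ ($U = \left(9 - -20\right) - 12 = \left(9 + \left(25 - 5\right)\right) - 12 = \left(9 + 20\right) - 12 = 29 - 12 = 17$)
$\left(U 20 \cdot 3 + 73 \cdot 426\right) \left(-34219 + 49701\right) = \left(17 \cdot 20 \cdot 3 + 73 \cdot 426\right) \left(-34219 + 49701\right) = \left(340 \cdot 3 + 31098\right) 15482 = \left(1020 + 31098\right) 15482 = 32118 \cdot 15482 = 497250876$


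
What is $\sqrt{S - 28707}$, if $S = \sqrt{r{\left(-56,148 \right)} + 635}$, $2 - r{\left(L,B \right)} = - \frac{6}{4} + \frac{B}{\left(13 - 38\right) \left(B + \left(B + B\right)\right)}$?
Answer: $\frac{\sqrt{-25836300 + 30 \sqrt{574662}}}{30} \approx 169.36 i$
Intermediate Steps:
$r{\left(L,B \right)} = \frac{527}{150}$ ($r{\left(L,B \right)} = 2 - \left(- \frac{6}{4} + \frac{B}{\left(13 - 38\right) \left(B + \left(B + B\right)\right)}\right) = 2 - \left(\left(-6\right) \frac{1}{4} + \frac{B}{\left(-25\right) \left(B + 2 B\right)}\right) = 2 - \left(- \frac{3}{2} + \frac{B}{\left(-25\right) 3 B}\right) = 2 - \left(- \frac{3}{2} + \frac{B}{\left(-75\right) B}\right) = 2 - \left(- \frac{3}{2} + B \left(- \frac{1}{75 B}\right)\right) = 2 - \left(- \frac{3}{2} - \frac{1}{75}\right) = 2 - - \frac{227}{150} = 2 + \frac{227}{150} = \frac{527}{150}$)
$S = \frac{\sqrt{574662}}{30}$ ($S = \sqrt{\frac{527}{150} + 635} = \sqrt{\frac{95777}{150}} = \frac{\sqrt{574662}}{30} \approx 25.269$)
$\sqrt{S - 28707} = \sqrt{\frac{\sqrt{574662}}{30} - 28707} = \sqrt{-28707 + \frac{\sqrt{574662}}{30}}$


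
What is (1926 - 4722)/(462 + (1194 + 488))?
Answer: -699/536 ≈ -1.3041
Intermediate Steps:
(1926 - 4722)/(462 + (1194 + 488)) = -2796/(462 + 1682) = -2796/2144 = -2796*1/2144 = -699/536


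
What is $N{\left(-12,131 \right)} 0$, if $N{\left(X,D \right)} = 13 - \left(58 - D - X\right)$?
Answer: $0$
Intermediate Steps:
$N{\left(X,D \right)} = -45 + D + X$ ($N{\left(X,D \right)} = 13 - \left(58 - D - X\right) = 13 + \left(-58 + D + X\right) = -45 + D + X$)
$N{\left(-12,131 \right)} 0 = \left(-45 + 131 - 12\right) 0 = 74 \cdot 0 = 0$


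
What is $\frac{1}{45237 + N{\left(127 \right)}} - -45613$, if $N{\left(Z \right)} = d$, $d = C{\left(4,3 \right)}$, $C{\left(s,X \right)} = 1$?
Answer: $\frac{2063440895}{45238} \approx 45613.0$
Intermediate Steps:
$d = 1$
$N{\left(Z \right)} = 1$
$\frac{1}{45237 + N{\left(127 \right)}} - -45613 = \frac{1}{45237 + 1} - -45613 = \frac{1}{45238} + 45613 = \frac{2063440895}{45238}$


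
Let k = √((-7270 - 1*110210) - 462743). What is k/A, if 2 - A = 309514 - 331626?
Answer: I*√580223/22114 ≈ 0.034445*I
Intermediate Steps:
A = 22114 (A = 2 - (309514 - 331626) = 2 - 1*(-22112) = 2 + 22112 = 22114)
k = I*√580223 (k = √((-7270 - 110210) - 462743) = √(-117480 - 462743) = √(-580223) = I*√580223 ≈ 761.72*I)
k/A = (I*√580223)/22114 = (I*√580223)*(1/22114) = I*√580223/22114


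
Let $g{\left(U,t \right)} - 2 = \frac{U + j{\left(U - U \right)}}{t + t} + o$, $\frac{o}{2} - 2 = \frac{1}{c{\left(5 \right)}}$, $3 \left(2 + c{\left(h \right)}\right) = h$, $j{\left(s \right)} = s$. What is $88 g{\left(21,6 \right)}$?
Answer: $154$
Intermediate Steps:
$c{\left(h \right)} = -2 + \frac{h}{3}$
$o = -2$ ($o = 4 + \frac{2}{-2 + \frac{1}{3} \cdot 5} = 4 + \frac{2}{-2 + \frac{5}{3}} = 4 + \frac{2}{- \frac{1}{3}} = 4 + 2 \left(-3\right) = 4 - 6 = -2$)
$g{\left(U,t \right)} = \frac{U}{2 t}$ ($g{\left(U,t \right)} = 2 + \left(\frac{U + \left(U - U\right)}{t + t} - 2\right) = 2 - \left(2 - \frac{U + 0}{2 t}\right) = 2 + \left(U \frac{1}{2 t} - 2\right) = 2 + \left(\frac{U}{2 t} - 2\right) = 2 + \left(-2 + \frac{U}{2 t}\right) = \frac{U}{2 t}$)
$88 g{\left(21,6 \right)} = 88 \cdot \frac{1}{2} \cdot 21 \cdot \frac{1}{6} = 88 \cdot \frac{7}{4} = 154$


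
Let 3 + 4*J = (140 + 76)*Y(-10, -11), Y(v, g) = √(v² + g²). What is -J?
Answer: ¾ - 54*√221 ≈ -802.02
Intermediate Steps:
Y(v, g) = √(g² + v²)
J = -¾ + 54*√221 (J = -¾ + ((140 + 76)*√((-11)² + (-10)²))/4 = -¾ + (216*√(121 + 100))/4 = -¾ + (216*√221)/4 = -¾ + 54*√221 ≈ 802.02)
-J = -(-¾ + 54*√221) = ¾ - 54*√221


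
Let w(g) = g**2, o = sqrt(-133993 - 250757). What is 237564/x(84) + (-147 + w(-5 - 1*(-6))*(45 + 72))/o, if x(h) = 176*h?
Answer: 19797/1232 + I*sqrt(190)/285 ≈ 16.069 + 0.048365*I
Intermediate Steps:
o = 45*I*sqrt(190) (o = sqrt(-384750) = 45*I*sqrt(190) ≈ 620.28*I)
237564/x(84) + (-147 + w(-5 - 1*(-6))*(45 + 72))/o = 237564/((176*84)) + (-147 + (-5 - 1*(-6))**2*(45 + 72))/((45*I*sqrt(190))) = 237564/14784 + (-147 + (-5 + 6)**2*117)*(-I*sqrt(190)/8550) = 237564*(1/14784) + (-147 + 1**2*117)*(-I*sqrt(190)/8550) = 19797/1232 + (-147 + 1*117)*(-I*sqrt(190)/8550) = 19797/1232 + (-147 + 117)*(-I*sqrt(190)/8550) = 19797/1232 - (-1)*I*sqrt(190)/285 = 19797/1232 + I*sqrt(190)/285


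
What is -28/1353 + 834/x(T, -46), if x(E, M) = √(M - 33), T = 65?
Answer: -28/1353 - 834*I*√79/79 ≈ -0.020695 - 93.832*I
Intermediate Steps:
x(E, M) = √(-33 + M)
-28/1353 + 834/x(T, -46) = -28/1353 + 834/(√(-33 - 46)) = -28*1/1353 + 834/(√(-79)) = -28/1353 + 834/((I*√79)) = -28/1353 + 834*(-I*√79/79) = -28/1353 - 834*I*√79/79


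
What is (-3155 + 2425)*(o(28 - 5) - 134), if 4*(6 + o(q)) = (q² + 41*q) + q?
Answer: -341275/2 ≈ -1.7064e+5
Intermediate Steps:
o(q) = -6 + q²/4 + 21*q/2 (o(q) = -6 + ((q² + 41*q) + q)/4 = -6 + (q² + 42*q)/4 = -6 + (q²/4 + 21*q/2) = -6 + q²/4 + 21*q/2)
(-3155 + 2425)*(o(28 - 5) - 134) = (-3155 + 2425)*((-6 + (28 - 5)²/4 + 21*(28 - 5)/2) - 134) = -730*((-6 + (¼)*23² + (21/2)*23) - 134) = -730*((-6 + (¼)*529 + 483/2) - 134) = -730*((-6 + 529/4 + 483/2) - 134) = -730*(1471/4 - 134) = -730*935/4 = -341275/2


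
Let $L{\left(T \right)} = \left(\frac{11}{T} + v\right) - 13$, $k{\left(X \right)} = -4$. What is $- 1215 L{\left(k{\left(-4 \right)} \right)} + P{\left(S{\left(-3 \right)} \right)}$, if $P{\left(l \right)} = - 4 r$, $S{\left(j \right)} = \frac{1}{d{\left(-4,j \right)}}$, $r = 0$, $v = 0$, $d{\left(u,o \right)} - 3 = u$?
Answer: $\frac{76545}{4} \approx 19136.0$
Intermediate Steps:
$d{\left(u,o \right)} = 3 + u$
$L{\left(T \right)} = -13 + \frac{11}{T}$ ($L{\left(T \right)} = \left(\frac{11}{T} + 0\right) - 13 = \frac{11}{T} - 13 = -13 + \frac{11}{T}$)
$S{\left(j \right)} = -1$ ($S{\left(j \right)} = \frac{1}{3 - 4} = \frac{1}{-1} = -1$)
$P{\left(l \right)} = 0$ ($P{\left(l \right)} = \left(-4\right) 0 = 0$)
$- 1215 L{\left(k{\left(-4 \right)} \right)} + P{\left(S{\left(-3 \right)} \right)} = - 1215 \left(-13 + \frac{11}{-4}\right) + 0 = - 1215 \left(-13 + 11 \left(- \frac{1}{4}\right)\right) + 0 = - 1215 \left(-13 - \frac{11}{4}\right) + 0 = \left(-1215\right) \left(- \frac{63}{4}\right) + 0 = \frac{76545}{4} + 0 = \frac{76545}{4}$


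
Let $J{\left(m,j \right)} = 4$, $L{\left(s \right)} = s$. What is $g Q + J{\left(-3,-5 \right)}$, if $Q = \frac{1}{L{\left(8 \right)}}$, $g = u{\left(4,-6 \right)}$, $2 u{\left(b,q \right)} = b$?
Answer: $\frac{17}{4} \approx 4.25$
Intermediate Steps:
$u{\left(b,q \right)} = \frac{b}{2}$
$g = 2$ ($g = \frac{1}{2} \cdot 4 = 2$)
$Q = \frac{1}{8} \approx 0.125$
$g Q + J{\left(-3,-5 \right)} = 2 \cdot \frac{1}{8} + 4 = \frac{1}{4} + 4 = \frac{17}{4}$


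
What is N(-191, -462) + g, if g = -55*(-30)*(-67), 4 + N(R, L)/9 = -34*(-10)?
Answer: -107526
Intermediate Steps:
N(R, L) = 3024 (N(R, L) = -36 + 9*(-34*(-10)) = -36 + 9*340 = -36 + 3060 = 3024)
g = -110550 (g = 1650*(-67) = -110550)
N(-191, -462) + g = 3024 - 110550 = -107526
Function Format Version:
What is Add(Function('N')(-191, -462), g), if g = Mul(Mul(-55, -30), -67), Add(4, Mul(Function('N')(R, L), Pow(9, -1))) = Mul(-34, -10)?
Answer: -107526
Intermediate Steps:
Function('N')(R, L) = 3024 (Function('N')(R, L) = Add(-36, Mul(9, Mul(-34, -10))) = Add(-36, Mul(9, 340)) = Add(-36, 3060) = 3024)
g = -110550 (g = Mul(1650, -67) = -110550)
Add(Function('N')(-191, -462), g) = Add(3024, -110550) = -107526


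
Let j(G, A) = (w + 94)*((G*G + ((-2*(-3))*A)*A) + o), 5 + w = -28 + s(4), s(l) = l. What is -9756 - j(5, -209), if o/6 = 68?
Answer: -17073491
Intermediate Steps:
o = 408 (o = 6*68 = 408)
w = -29 (w = -5 + (-28 + 4) = -5 - 24 = -29)
j(G, A) = 26520 + 65*G**2 + 390*A**2 (j(G, A) = (-29 + 94)*((G*G + ((-2*(-3))*A)*A) + 408) = 65*((G**2 + (6*A)*A) + 408) = 65*((G**2 + 6*A**2) + 408) = 65*(408 + G**2 + 6*A**2) = 26520 + 65*G**2 + 390*A**2)
-9756 - j(5, -209) = -9756 - (26520 + 65*5**2 + 390*(-209)**2) = -9756 - (26520 + 65*25 + 390*43681) = -9756 - (26520 + 1625 + 17035590) = -9756 - 1*17063735 = -9756 - 17063735 = -17073491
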